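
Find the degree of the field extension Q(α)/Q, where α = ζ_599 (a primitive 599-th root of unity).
[Q(α):Q] = 598

The minimal polynomial of ζ_599 over Q is the 599-th cyclotomic polynomial Φ_599(x), which is irreducible over Q and has degree φ(599) = 598. Hence [Q(α):Q] = φ(599) = 598.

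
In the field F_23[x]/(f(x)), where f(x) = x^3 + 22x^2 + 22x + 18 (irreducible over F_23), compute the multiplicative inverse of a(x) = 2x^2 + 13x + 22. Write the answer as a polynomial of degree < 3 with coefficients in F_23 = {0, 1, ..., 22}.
a(x)^(-1) ≡ 13x^2 + 12x + 13 (mod f(x))

Since f is irreducible over F_23, F_23[x]/(f) is a field and a(x) ≠ 0 has an inverse. Apply the extended Euclidean algorithm to f(x) and a(x) in F_23[x]: f(x) = (12x + 2)·a(x) + (8x + 20);  a(x) = (6x + 1)·(8x + 20) + (2). The last nonzero remainder is the constant 2 = gcd(f, a) in F_23. Back-substituting through the division chain expresses 2 = s(x)·a(x) + t(x)·f(x) with s(x) ≡ 3x^2 + x + 3 (mod f), so (3x^2 + x + 3)·a(x) ≡ 2 (mod f). Multiplying by 2^(-1) ≡ 12 in F_23 gives a(x)^(-1) ≡ 12·(3x^2 + x + 3) ≡ 13x^2 + 12x + 13 (mod f). Check: (2x^2 + 13x + 22)·(13x^2 + 12x + 13) = 3x^4 + 9x^3 + 8x^2 + 19x + 10 ≡ 1 (mod x^3 + 22x^2 + 22x + 18).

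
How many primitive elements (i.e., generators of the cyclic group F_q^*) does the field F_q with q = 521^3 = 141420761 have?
There are φ(141420760) = 50353920 primitive elements

F_q^* is cyclic of order q - 1 = 141420760. A cyclic group of order m has exactly φ(m) generators. Here m = 141420760 = 2^3 · 5 · 13 · 31^2 · 283, so the number of primitive elements is φ(141420760) = 50353920.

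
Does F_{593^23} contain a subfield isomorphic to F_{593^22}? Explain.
No: F_{593^22} is not a subfield of F_{593^23}

F_{p^m} embeds in F_{p^n} iff m | n. Here 22 ∤ 23 (since 23 = 1·22 + 1 with remainder 1 ≠ 0), so F_{593^22} is not a subfield of F_{593^23}. Equivalently: if it were, the tower law would give 22 = [F_{593^22}:F_593] dividing [F_{593^23}:F_593] = 23, contradiction.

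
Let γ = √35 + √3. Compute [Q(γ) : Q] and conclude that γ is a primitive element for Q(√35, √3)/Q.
[Q(γ) : Q] = 4 (equivalently, Q(γ) = Q(√35, √3))

Obviously Q(γ) ⊆ Q(√35, √3), and [Q(√35, √3):Q] = 4 (since 35, 3 are distinct squarefree integers > 1 with 105 not a perfect square). To show equality we compute the minimal polynomial of γ. From γ = √35 + √3: γ^2 = 35 + 2√(105) + 3 = 38 + 2√(105), so γ^2 - 38 = 2√(105); squaring, (γ^2 - 38)^2 = 4·105, i.e. γ^4 - 76γ^2 + 1444 - 420 = 0, i.e. γ^4 - 76γ^2 + 1024 = 0. So γ is a root of x^4 - 76x^2 + 1024. This polynomial is irreducible over Q: it has no rational root (each ±√35 ± √3 is irrational), and any factorization into two quadratics over Q would force √(105) ∈ Q (pairing opposite roots) or √35, √3 ∈ Q (other pairings), all impossible. Hence [Q(γ):Q] = 4 = [Q(√35, √3):Q], so Q(γ) = Q(√35, √3).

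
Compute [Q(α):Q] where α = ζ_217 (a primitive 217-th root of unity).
[Q(α):Q] = 180

The minimal polynomial of ζ_217 over Q is the 217-th cyclotomic polynomial Φ_217(x), which is irreducible over Q and has degree φ(217) = 180. Hence [Q(α):Q] = φ(217) = 180.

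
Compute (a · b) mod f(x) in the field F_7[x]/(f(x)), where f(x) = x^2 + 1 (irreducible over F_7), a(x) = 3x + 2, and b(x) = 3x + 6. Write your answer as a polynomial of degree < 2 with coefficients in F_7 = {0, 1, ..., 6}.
a · b ≡ 3x + 3 (mod f(x))

Multiply in F_7[x]: a(x)·b(x) = (3x + 2)·(3x + 6) = 2x^2 + 3x + 5. This has degree ≥ 2, so divide by f(x) over F_7: 2x^2 + 3x + 5 = (2)·(x^2 + 1) + (3x + 3). Hence a·b ≡ 3x + 3 (mod f). (F_7[x]/(f) is a field with 7^2 = 49 elements since f is irreducible of degree 2.)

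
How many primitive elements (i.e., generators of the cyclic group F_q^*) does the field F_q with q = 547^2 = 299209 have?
There are φ(299208) = 78336 primitive elements

F_q^* is cyclic of order q - 1 = 299208. A cyclic group of order m has exactly φ(m) generators. Here m = 299208 = 2^3 · 3 · 7 · 13 · 137, so the number of primitive elements is φ(299208) = 78336.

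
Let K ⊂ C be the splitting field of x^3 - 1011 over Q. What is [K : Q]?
[K : Q] = 6

The roots of x^3 - 1011 are ∛1011, ω∛1011, ω^2∛1011 where ω = e^(2πi/3) is a primitive cube root of unity, so K = Q(∛1011, ω). Now [Q(∛1011):Q] = 3 (since 1011 is not a perfect cube, x^3 - 1011 is irreducible) and [Q(ω):Q] = 2. Both 2 and 3 divide [K:Q], and [K:Q] ≤ 3·2 = 6, so [K:Q] = 6. (Equivalently: Q(∛1011) ⊂ R but ω ∉ R, so [K : Q(∛1011)] = 2.)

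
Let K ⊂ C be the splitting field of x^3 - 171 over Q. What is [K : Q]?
[K : Q] = 6

The roots of x^3 - 171 are ∛171, ω∛171, ω^2∛171 where ω = e^(2πi/3) is a primitive cube root of unity, so K = Q(∛171, ω). Now [Q(∛171):Q] = 3 (since 171 is not a perfect cube, x^3 - 171 is irreducible) and [Q(ω):Q] = 2. Both 2 and 3 divide [K:Q], and [K:Q] ≤ 3·2 = 6, so [K:Q] = 6. (Equivalently: Q(∛171) ⊂ R but ω ∉ R, so [K : Q(∛171)] = 2.)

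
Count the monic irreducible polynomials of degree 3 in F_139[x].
There are 895160 monic irreducible polynomials of degree 3 over F_139

Each element of F_{139^3} that lies in no proper subfield is a root of exactly one monic irreducible of degree 3 over F_139, and each such polynomial has 3 distinct roots in F_{139^3}. By Möbius inversion the count is N_139(3) = (1/3) Σ_{d|3} μ(3/d) · 139^d = (1/3)(μ(3)·139^1 + μ(1)·139^3) = 2685480/3 = 895160.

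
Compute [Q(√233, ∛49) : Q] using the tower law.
[Q(√233, ∛49) : Q] = 6

Let L = Q(√233, ∛49). Since Q(√233) ⊂ L and [Q(√233):Q] = 2, the tower law gives 2 | [L:Q]. Likewise Q(∛49) ⊂ L with [Q(∛49):Q] = 3 (because 49 is not a perfect cube), so 3 | [L:Q]. As gcd(2,3) = 1, [L:Q] is divisible by 6. Conversely L is generated over Q by √233 and ∛49, so [L:Q] ≤ 2·3 = 6. Therefore [Q(√233, ∛49) : Q] = 6.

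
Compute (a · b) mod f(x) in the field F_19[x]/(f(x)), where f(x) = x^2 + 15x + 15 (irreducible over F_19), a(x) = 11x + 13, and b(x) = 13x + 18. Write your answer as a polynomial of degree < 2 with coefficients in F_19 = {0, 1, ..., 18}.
a · b ≡ 8x + 8 (mod f(x))

Multiply in F_19[x]: a(x)·b(x) = (11x + 13)·(13x + 18) = 10x^2 + 6x + 6. This has degree ≥ 2, so divide by f(x) over F_19: 10x^2 + 6x + 6 = (10)·(x^2 + 15x + 15) + (8x + 8). Hence a·b ≡ 8x + 8 (mod f). (F_19[x]/(f) is a field with 19^2 = 361 elements since f is irreducible of degree 2.)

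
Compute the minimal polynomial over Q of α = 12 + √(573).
m_α(x) = x^2 - 24x - 429

From α - 12 = √(573), squaring gives (α - 12)^2 = 573, i.e. α^2 - 24α + 144 = 573, so α^2 - 24α - 429 = 0. The discriminant of x^2 - 24x - 429 is (-24)^2 - 4·(-429) = 576 + 1716 = 2292, and 4·(573) is not a perfect square in Q since 573 is squarefree and ≠ 1. Hence x^2 - 24x - 429 is irreducible over Q and is the minimal polynomial of α.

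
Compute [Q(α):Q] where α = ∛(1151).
[Q(α):Q] = 3

The minimal polynomial of α is x^3 - 1151, irreducible over Q since 1151 is not a perfect cube (so x^3 - 1151 has no rational root). Hence [Q(α):Q] = deg(m_α) = 3.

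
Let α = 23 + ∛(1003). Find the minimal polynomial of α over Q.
m_α(x) = x^3 - 69x^2 + 1587x - 13170

Set β = α - 23 = ∛(1003), so β^3 = 1003. Then (α - 23)^3 - 1003 = 0, i.e. α is a root of g(x) = (x - 23)^3 - 1003 = x^3 - 69x^2 + 1587x - 13170. Since g(x) = h(x - 23) where h(x) = x^3 - 1003, and h is irreducible over Q (because 1003 is not a perfect cube, so h has no rational root, and a monic cubic with no rational root is irreducible), g is also irreducible (irreducibility is preserved under the substitution x → x - 23). Hence m_α(x) = x^3 - 69x^2 + 1587x - 13170.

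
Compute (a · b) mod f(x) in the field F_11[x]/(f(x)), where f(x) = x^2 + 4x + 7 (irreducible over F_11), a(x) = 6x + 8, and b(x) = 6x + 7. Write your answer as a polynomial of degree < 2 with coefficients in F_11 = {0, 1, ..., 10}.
a · b ≡ x + 2 (mod f(x))

Multiply in F_11[x]: a(x)·b(x) = (6x + 8)·(6x + 7) = 3x^2 + 2x + 1. This has degree ≥ 2, so divide by f(x) over F_11: 3x^2 + 2x + 1 = (3)·(x^2 + 4x + 7) + (x + 2). Hence a·b ≡ x + 2 (mod f). (F_11[x]/(f) is a field with 11^2 = 121 elements since f is irreducible of degree 2.)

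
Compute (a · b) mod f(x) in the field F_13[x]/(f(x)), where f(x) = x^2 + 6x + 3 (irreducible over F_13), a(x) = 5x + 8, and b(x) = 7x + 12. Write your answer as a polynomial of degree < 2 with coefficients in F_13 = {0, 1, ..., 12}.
a · b ≡ 10x + 4 (mod f(x))

Multiply in F_13[x]: a(x)·b(x) = (5x + 8)·(7x + 12) = 9x^2 + 12x + 5. This has degree ≥ 2, so divide by f(x) over F_13: 9x^2 + 12x + 5 = (9)·(x^2 + 6x + 3) + (10x + 4). Hence a·b ≡ 10x + 4 (mod f). (F_13[x]/(f) is a field with 13^2 = 169 elements since f is irreducible of degree 2.)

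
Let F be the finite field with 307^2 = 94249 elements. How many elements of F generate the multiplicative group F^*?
There are φ(94248) = 23040 primitive elements

F_q^* is cyclic of order q - 1 = 94248. A cyclic group of order m has exactly φ(m) generators. Here m = 94248 = 2^3 · 3^2 · 7 · 11 · 17, so the number of primitive elements is φ(94248) = 23040.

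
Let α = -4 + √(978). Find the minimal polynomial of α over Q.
m_α(x) = x^2 + 8x - 962

From α + 4 = √(978), squaring gives (α + 4)^2 = 978, i.e. α^2 + 8α + 16 = 978, so α^2 + 8α - 962 = 0. The discriminant of x^2 + 8x - 962 is (8)^2 - 4·(-962) = 64 + 3848 = 3912, and 4·(978) is not a perfect square in Q since 978 is squarefree and ≠ 1. Hence x^2 + 8x - 962 is irreducible over Q and is the minimal polynomial of α.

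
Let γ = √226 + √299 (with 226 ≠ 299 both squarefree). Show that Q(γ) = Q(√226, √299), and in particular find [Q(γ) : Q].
[Q(γ) : Q] = 4 (equivalently, Q(γ) = Q(√226, √299))

Obviously Q(γ) ⊆ Q(√226, √299), and [Q(√226, √299):Q] = 4 (since 226, 299 are distinct squarefree integers > 1 with 67574 not a perfect square). To show equality we compute the minimal polynomial of γ. From γ = √226 + √299: γ^2 = 226 + 2√(67574) + 299 = 525 + 2√(67574), so γ^2 - 525 = 2√(67574); squaring, (γ^2 - 525)^2 = 4·67574, i.e. γ^4 - 1050γ^2 + 275625 - 270296 = 0, i.e. γ^4 - 1050γ^2 + 5329 = 0. So γ is a root of x^4 - 1050x^2 + 5329. This polynomial is irreducible over Q: it has no rational root (each ±√226 ± √299 is irrational), and any factorization into two quadratics over Q would force √(67574) ∈ Q (pairing opposite roots) or √226, √299 ∈ Q (other pairings), all impossible. Hence [Q(γ):Q] = 4 = [Q(√226, √299):Q], so Q(γ) = Q(√226, √299).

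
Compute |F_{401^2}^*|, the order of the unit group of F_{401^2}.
|F_{401^2}^*| = 160800

F_{401^2} has 401^2 = 160801 elements; its multiplicative group consists of all nonzero elements, so |F_{401^2}^*| = 160801 - 1 = 160800. (It is cyclic since any finite subgroup of the multiplicative group of a field is cyclic.)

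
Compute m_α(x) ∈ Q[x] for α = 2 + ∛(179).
m_α(x) = x^3 - 6x^2 + 12x - 187

Set β = α - 2 = ∛(179), so β^3 = 179. Then (α - 2)^3 - 179 = 0, i.e. α is a root of g(x) = (x - 2)^3 - 179 = x^3 - 6x^2 + 12x - 187. Since g(x) = h(x - 2) where h(x) = x^3 - 179, and h is irreducible over Q (because 179 is not a perfect cube, so h has no rational root, and a monic cubic with no rational root is irreducible), g is also irreducible (irreducibility is preserved under the substitution x → x - 2). Hence m_α(x) = x^3 - 6x^2 + 12x - 187.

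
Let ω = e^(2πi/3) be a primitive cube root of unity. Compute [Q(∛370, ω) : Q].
[Q(∛370, ω) : Q] = 6

[Q(∛370):Q] = 3 (min poly x^3 - 370, irreducible since 370 is not a perfect cube). [Q(ω):Q] = 2 (min poly x^2 + x + 1). Since Q(∛370) ⊂ R and ω ∉ R, we have ω ∉ Q(∛370), so x^2 + x + 1 remains irreducible over Q(∛370) and [Q(∛370, ω) : Q(∛370)] = 2. By the tower law, [Q(∛370, ω) : Q] = 3 · 2 = 6. (In fact Q(∛370, ω) is the splitting field of x^3 - 370 over Q.)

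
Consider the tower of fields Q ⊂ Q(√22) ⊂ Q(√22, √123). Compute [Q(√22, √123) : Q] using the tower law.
[Q(√22, √123) : Q] = 4

[Q(√22):Q] = 2 (min poly x^2 - 22, irreducible since 22 is squarefree > 1). For the top step, suppose √123 ∈ Q(√22), say √123 = c + d√22 with c, d ∈ Q. Squaring: 123 = c^2 + 22d^2 + 2cd√22. Since √22 ∉ Q this forces 2cd = 0. If d = 0 then √123 = c ∈ Q, contradicting 123 squarefree > 1. If c = 0 then 123 = 22d^2, so 22·123 = (22d)^2 is a perfect square in Q — but 22·123 = 2706 is not a perfect square (since 22 and 123 are distinct squarefree integers). Contradiction. Hence √123 ∉ Q(√22), so x^2 - 123 stays irreducible over Q(√22) and [Q(√22, √123) : Q(√22)] = 2. By the tower law, [Q(√22, √123) : Q] = 2 · 2 = 4.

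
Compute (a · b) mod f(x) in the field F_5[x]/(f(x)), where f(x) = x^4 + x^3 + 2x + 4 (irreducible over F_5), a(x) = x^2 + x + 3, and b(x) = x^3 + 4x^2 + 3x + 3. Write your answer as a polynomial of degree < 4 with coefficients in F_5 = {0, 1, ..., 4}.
a · b ≡ x^3 + x^2 + 3 (mod f(x))

Multiply in F_5[x]: a(x)·b(x) = (x^2 + x + 3)·(x^3 + 4x^2 + 3x + 3) = x^5 + 3x^2 + 2x + 4. This has degree ≥ 4, so divide by f(x) over F_5: x^5 + 3x^2 + 2x + 4 = (x + 4)·(x^4 + x^3 + 2x + 4) + (x^3 + x^2 + 3). Hence a·b ≡ x^3 + x^2 + 3 (mod f). (F_5[x]/(f) is a field with 5^4 = 625 elements since f is irreducible of degree 4.)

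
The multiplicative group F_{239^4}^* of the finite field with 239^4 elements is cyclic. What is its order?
|F_{239^4}^*| = 3262808640

F_{239^4} has 239^4 = 3262808641 elements; its multiplicative group consists of all nonzero elements, so |F_{239^4}^*| = 3262808641 - 1 = 3262808640. (It is cyclic since any finite subgroup of the multiplicative group of a field is cyclic.)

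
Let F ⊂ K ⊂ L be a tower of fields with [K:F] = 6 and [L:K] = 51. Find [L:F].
[L:F] = 306

The tower law says that for any tower of field extensions F ⊂ K ⊂ L with finite degrees, [L:F] = [L:K] · [K:F]. Here this gives [L:F] = 51 · 6 = 306.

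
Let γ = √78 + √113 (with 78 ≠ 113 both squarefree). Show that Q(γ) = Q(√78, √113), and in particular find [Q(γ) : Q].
[Q(γ) : Q] = 4 (equivalently, Q(γ) = Q(√78, √113))

Obviously Q(γ) ⊆ Q(√78, √113), and [Q(√78, √113):Q] = 4 (since 78, 113 are distinct squarefree integers > 1 with 8814 not a perfect square). To show equality we compute the minimal polynomial of γ. From γ = √78 + √113: γ^2 = 78 + 2√(8814) + 113 = 191 + 2√(8814), so γ^2 - 191 = 2√(8814); squaring, (γ^2 - 191)^2 = 4·8814, i.e. γ^4 - 382γ^2 + 36481 - 35256 = 0, i.e. γ^4 - 382γ^2 + 1225 = 0. So γ is a root of x^4 - 382x^2 + 1225. This polynomial is irreducible over Q: it has no rational root (each ±√78 ± √113 is irrational), and any factorization into two quadratics over Q would force √(8814) ∈ Q (pairing opposite roots) or √78, √113 ∈ Q (other pairings), all impossible. Hence [Q(γ):Q] = 4 = [Q(√78, √113):Q], so Q(γ) = Q(√78, √113).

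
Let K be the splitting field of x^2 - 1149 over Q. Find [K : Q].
[K : Q] = 2

f(x) = x^2 - 1149 factors as (x - √1149)(x + √1149). The splitting field is K = Q(√1149). Since 1149 is squarefree and > 1, it is not a perfect square, so x^2 - 1149 is irreducible over Q and [Q(√1149) : Q] = 2. Hence [K : Q] = 2.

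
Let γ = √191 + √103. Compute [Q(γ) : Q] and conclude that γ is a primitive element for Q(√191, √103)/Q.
[Q(γ) : Q] = 4 (equivalently, Q(γ) = Q(√191, √103))

Obviously Q(γ) ⊆ Q(√191, √103), and [Q(√191, √103):Q] = 4 (since 191, 103 are distinct squarefree integers > 1 with 19673 not a perfect square). To show equality we compute the minimal polynomial of γ. From γ = √191 + √103: γ^2 = 191 + 2√(19673) + 103 = 294 + 2√(19673), so γ^2 - 294 = 2√(19673); squaring, (γ^2 - 294)^2 = 4·19673, i.e. γ^4 - 588γ^2 + 86436 - 78692 = 0, i.e. γ^4 - 588γ^2 + 7744 = 0. So γ is a root of x^4 - 588x^2 + 7744. This polynomial is irreducible over Q: it has no rational root (each ±√191 ± √103 is irrational), and any factorization into two quadratics over Q would force √(19673) ∈ Q (pairing opposite roots) or √191, √103 ∈ Q (other pairings), all impossible. Hence [Q(γ):Q] = 4 = [Q(√191, √103):Q], so Q(γ) = Q(√191, √103).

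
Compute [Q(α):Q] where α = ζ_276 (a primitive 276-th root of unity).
[Q(α):Q] = 88

The minimal polynomial of ζ_276 over Q is the 276-th cyclotomic polynomial Φ_276(x), which is irreducible over Q and has degree φ(276) = 88. Hence [Q(α):Q] = φ(276) = 88.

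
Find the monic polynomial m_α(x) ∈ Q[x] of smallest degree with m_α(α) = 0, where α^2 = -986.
m_α(x) = x^2 + 986

α satisfies α^2 + 986 = 0, so x^2 + 986 annihilates α. Since d = -986 is squarefree and ≠ 1, it is not a perfect square in Q, so x^2 + 986 has no rational root and is therefore irreducible over Q (a degree-2 polynomial over a field is irreducible iff it has no root). Hence m_α(x) = x^2 + 986.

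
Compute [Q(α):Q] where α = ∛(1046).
[Q(α):Q] = 3

The minimal polynomial of α is x^3 - 1046, irreducible over Q since 1046 is not a perfect cube (so x^3 - 1046 has no rational root). Hence [Q(α):Q] = deg(m_α) = 3.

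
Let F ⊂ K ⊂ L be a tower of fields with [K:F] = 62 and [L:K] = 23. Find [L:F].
[L:F] = 1426

The tower law says that for any tower of field extensions F ⊂ K ⊂ L with finite degrees, [L:F] = [L:K] · [K:F]. Here this gives [L:F] = 23 · 62 = 1426.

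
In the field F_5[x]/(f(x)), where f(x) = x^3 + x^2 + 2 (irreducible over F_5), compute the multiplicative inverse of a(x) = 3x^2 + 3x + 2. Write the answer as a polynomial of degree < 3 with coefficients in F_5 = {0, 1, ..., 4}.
a(x)^(-1) ≡ 2x^2 + 3x + 2 (mod f(x))

Since f is irreducible over F_5, F_5[x]/(f) is a field and a(x) ≠ 0 has an inverse. Apply the extended Euclidean algorithm to f(x) and a(x) in F_5[x]: f(x) = (2x)·a(x) + (x + 2);  a(x) = (3x + 2)·(x + 2) + (3). The last nonzero remainder is the constant 3 = gcd(f, a) in F_5. Back-substituting through the division chain expresses 3 = s(x)·a(x) + t(x)·f(x) with s(x) ≡ x^2 + 4x + 1 (mod f), so (x^2 + 4x + 1)·a(x) ≡ 3 (mod f). Multiplying by 3^(-1) ≡ 2 in F_5 gives a(x)^(-1) ≡ 2·(x^2 + 4x + 1) ≡ 2x^2 + 3x + 2 (mod f). Check: (3x^2 + 3x + 2)·(2x^2 + 3x + 2) = x^4 + 4x^2 + 2x + 4 ≡ 1 (mod x^3 + x^2 + 2).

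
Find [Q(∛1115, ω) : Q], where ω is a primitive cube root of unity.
[Q(∛1115, ω) : Q] = 6

[Q(∛1115):Q] = 3 (min poly x^3 - 1115, irreducible since 1115 is not a perfect cube). [Q(ω):Q] = 2 (min poly x^2 + x + 1). Since Q(∛1115) ⊂ R and ω ∉ R, we have ω ∉ Q(∛1115), so x^2 + x + 1 remains irreducible over Q(∛1115) and [Q(∛1115, ω) : Q(∛1115)] = 2. By the tower law, [Q(∛1115, ω) : Q] = 3 · 2 = 6. (In fact Q(∛1115, ω) is the splitting field of x^3 - 1115 over Q.)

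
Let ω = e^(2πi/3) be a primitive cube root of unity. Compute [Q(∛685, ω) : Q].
[Q(∛685, ω) : Q] = 6

[Q(∛685):Q] = 3 (min poly x^3 - 685, irreducible since 685 is not a perfect cube). [Q(ω):Q] = 2 (min poly x^2 + x + 1). Since Q(∛685) ⊂ R and ω ∉ R, we have ω ∉ Q(∛685), so x^2 + x + 1 remains irreducible over Q(∛685) and [Q(∛685, ω) : Q(∛685)] = 2. By the tower law, [Q(∛685, ω) : Q] = 3 · 2 = 6. (In fact Q(∛685, ω) is the splitting field of x^3 - 685 over Q.)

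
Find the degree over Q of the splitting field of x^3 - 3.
[K : Q] = 6

The roots of x^3 - 3 are ∛3, ω∛3, ω^2∛3 where ω = e^(2πi/3) is a primitive cube root of unity, so K = Q(∛3, ω). Now [Q(∛3):Q] = 3 (since 3 is not a perfect cube, x^3 - 3 is irreducible) and [Q(ω):Q] = 2. Both 2 and 3 divide [K:Q], and [K:Q] ≤ 3·2 = 6, so [K:Q] = 6. (Equivalently: Q(∛3) ⊂ R but ω ∉ R, so [K : Q(∛3)] = 2.)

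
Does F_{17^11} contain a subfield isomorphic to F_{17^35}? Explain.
No: F_{17^35} is not a subfield of F_{17^11}

F_{p^m} embeds in F_{p^n} iff m | n. Here 35 ∤ 11 (since 11 = 0·35 + 11 with remainder 11 ≠ 0), so F_{17^35} is not a subfield of F_{17^11}. Equivalently: if it were, the tower law would give 35 = [F_{17^35}:F_17] dividing [F_{17^11}:F_17] = 11, contradiction.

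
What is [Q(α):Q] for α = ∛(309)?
[Q(α):Q] = 3

The minimal polynomial of α is x^3 - 309, irreducible over Q since 309 is not a perfect cube (so x^3 - 309 has no rational root). Hence [Q(α):Q] = deg(m_α) = 3.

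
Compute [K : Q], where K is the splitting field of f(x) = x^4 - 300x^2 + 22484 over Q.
[K : Q] = 4

Solving the quadratic in x^2: x^2 = (300 ± √(300^2 - 4·22484))/2 = (300 ± √64)/2 = (300 ± 8)/2, giving x^2 = 154 or x^2 = 146. So f(x) = (x^2 - 154)(x^2 - 146) and the roots of f are ±√154, ±√146. Hence the splitting field is K = Q(√154, √146). Since 154 and 146 are distinct squarefree integers > 1, their product 22484 is not a perfect square, so √146 ∉ Q(√154). By the tower law [K:Q] = [Q(√154,√146):Q(√154)] · [Q(√154):Q] = 2 · 2 = 4.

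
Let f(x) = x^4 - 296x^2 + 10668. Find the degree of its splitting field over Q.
[K : Q] = 4

Solving the quadratic in x^2: x^2 = (296 ± √(296^2 - 4·10668))/2 = (296 ± √44944)/2 = (296 ± 212)/2, giving x^2 = 254 or x^2 = 42. So f(x) = (x^2 - 254)(x^2 - 42) and the roots of f are ±√254, ±√42. Hence the splitting field is K = Q(√254, √42). Since 254 and 42 are distinct squarefree integers > 1, their product 10668 is not a perfect square, so √42 ∉ Q(√254). By the tower law [K:Q] = [Q(√254,√42):Q(√254)] · [Q(√254):Q] = 2 · 2 = 4.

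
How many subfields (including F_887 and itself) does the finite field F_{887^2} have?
F_{887^2} has 2 subfields

The subfields of F_{p^n} are exactly the fields F_{p^d} for d | n (each is the fixed field of the unique index-d subgroup of Gal(F_{p^n}/F_p) ≅ Z/nZ). The divisors of n = 2 are {1, 2}, giving 2 subfields: F_{887^1}, F_{887^2}.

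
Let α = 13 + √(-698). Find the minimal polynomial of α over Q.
m_α(x) = x^2 - 26x + 867

From α - 13 = √(-698), squaring gives (α - 13)^2 = -698, i.e. α^2 - 26α + 169 = -698, so α^2 - 26α + 867 = 0. The discriminant of x^2 - 26x + 867 is (-26)^2 - 4·(867) = 676 - 3468 = -2792, and 4·(-698) is not a perfect square in Q since -698 is squarefree and ≠ 1. Hence x^2 - 26x + 867 is irreducible over Q and is the minimal polynomial of α.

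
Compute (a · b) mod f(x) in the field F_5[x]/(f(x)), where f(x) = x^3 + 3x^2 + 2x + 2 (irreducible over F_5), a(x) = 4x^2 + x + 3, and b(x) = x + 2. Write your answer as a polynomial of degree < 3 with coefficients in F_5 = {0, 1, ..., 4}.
a · b ≡ 2x^2 + 2x + 3 (mod f(x))

Multiply in F_5[x]: a(x)·b(x) = (4x^2 + x + 3)·(x + 2) = 4x^3 + 4x^2 + 1. This has degree ≥ 3, so divide by f(x) over F_5: 4x^3 + 4x^2 + 1 = (4)·(x^3 + 3x^2 + 2x + 2) + (2x^2 + 2x + 3). Hence a·b ≡ 2x^2 + 2x + 3 (mod f). (F_5[x]/(f) is a field with 5^3 = 125 elements since f is irreducible of degree 3.)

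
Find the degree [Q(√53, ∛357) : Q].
[Q(√53, ∛357) : Q] = 6

Let L = Q(√53, ∛357). Since Q(√53) ⊂ L and [Q(√53):Q] = 2, the tower law gives 2 | [L:Q]. Likewise Q(∛357) ⊂ L with [Q(∛357):Q] = 3 (because 357 is not a perfect cube), so 3 | [L:Q]. As gcd(2,3) = 1, [L:Q] is divisible by 6. Conversely L is generated over Q by √53 and ∛357, so [L:Q] ≤ 2·3 = 6. Therefore [Q(√53, ∛357) : Q] = 6.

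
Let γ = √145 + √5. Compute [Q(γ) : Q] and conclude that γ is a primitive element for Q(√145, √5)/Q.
[Q(γ) : Q] = 4 (equivalently, Q(γ) = Q(√145, √5))

Obviously Q(γ) ⊆ Q(√145, √5), and [Q(√145, √5):Q] = 4 (since 145, 5 are distinct squarefree integers > 1 with 725 not a perfect square). To show equality we compute the minimal polynomial of γ. From γ = √145 + √5: γ^2 = 145 + 2√(725) + 5 = 150 + 2√(725), so γ^2 - 150 = 2√(725); squaring, (γ^2 - 150)^2 = 4·725, i.e. γ^4 - 300γ^2 + 22500 - 2900 = 0, i.e. γ^4 - 300γ^2 + 19600 = 0. So γ is a root of x^4 - 300x^2 + 19600. This polynomial is irreducible over Q: it has no rational root (each ±√145 ± √5 is irrational), and any factorization into two quadratics over Q would force √(725) ∈ Q (pairing opposite roots) or √145, √5 ∈ Q (other pairings), all impossible. Hence [Q(γ):Q] = 4 = [Q(√145, √5):Q], so Q(γ) = Q(√145, √5).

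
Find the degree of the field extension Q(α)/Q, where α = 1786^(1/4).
[Q(α):Q] = 4

α is a root of x^4 - 1786. By Eisenstein's criterion at the prime p = 2 (which divides the constant term 1786 but p^2 = 4 does not, since 1786 is squarefree), x^4 - 1786 is irreducible over Q. Hence [Q(α):Q] = 4.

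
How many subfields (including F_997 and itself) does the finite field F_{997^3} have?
F_{997^3} has 2 subfields

The subfields of F_{p^n} are exactly the fields F_{p^d} for d | n (each is the fixed field of the unique index-d subgroup of Gal(F_{p^n}/F_p) ≅ Z/nZ). The divisors of n = 3 are {1, 3}, giving 2 subfields: F_{997^1}, F_{997^3}.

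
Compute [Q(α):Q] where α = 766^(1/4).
[Q(α):Q] = 4

α is a root of x^4 - 766. By Eisenstein's criterion at the prime p = 2 (which divides the constant term 766 but p^2 = 4 does not, since 766 is squarefree), x^4 - 766 is irreducible over Q. Hence [Q(α):Q] = 4.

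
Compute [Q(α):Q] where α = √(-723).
[Q(α):Q] = 2

[Q(α):Q] equals the degree of the minimal polynomial of α. Here α^2 = -723 and x^2 + 723 is irreducible (d = -723 is squarefree, ≠ 1, hence not a square), so deg(m_α) = 2. Thus [Q(α):Q] = 2.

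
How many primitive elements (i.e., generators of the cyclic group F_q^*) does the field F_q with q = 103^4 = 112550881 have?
There are φ(112550880) = 26050560 primitive elements

F_q^* is cyclic of order q - 1 = 112550880. A cyclic group of order m has exactly φ(m) generators. Here m = 112550880 = 2^5 · 3 · 5 · 13 · 17 · 1061, so the number of primitive elements is φ(112550880) = 26050560.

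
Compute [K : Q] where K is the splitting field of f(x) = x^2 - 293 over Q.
[K : Q] = 2

f(x) = x^2 - 293 factors as (x - √293)(x + √293). The splitting field is K = Q(√293). Since 293 is squarefree and > 1, it is not a perfect square, so x^2 - 293 is irreducible over Q and [Q(√293) : Q] = 2. Hence [K : Q] = 2.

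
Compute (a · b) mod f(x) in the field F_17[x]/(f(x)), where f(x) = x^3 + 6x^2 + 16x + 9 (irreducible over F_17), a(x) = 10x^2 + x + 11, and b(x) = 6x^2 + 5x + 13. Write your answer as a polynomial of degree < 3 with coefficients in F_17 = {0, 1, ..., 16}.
a · b ≡ 11x^2 + 6x + 6 (mod f(x))

Multiply in F_17[x]: a(x)·b(x) = (10x^2 + x + 11)·(6x^2 + 5x + 13) = 9x^4 + 5x^3 + 14x^2 + 7. This has degree ≥ 3, so divide by f(x) over F_17: 9x^4 + 5x^3 + 14x^2 + 7 = (9x + 2)·(x^3 + 6x^2 + 16x + 9) + (11x^2 + 6x + 6). Hence a·b ≡ 11x^2 + 6x + 6 (mod f). (F_17[x]/(f) is a field with 17^3 = 4913 elements since f is irreducible of degree 3.)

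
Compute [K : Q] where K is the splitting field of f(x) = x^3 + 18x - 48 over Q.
[K : Q] = 6

By the rational root test, any rational root of the monic integer polynomial f(x) = x^3 + 18x - 48 must be an integer dividing the constant term -48, i.e. one of ±{1, 2, 3, 4, 6, 8, 12, 16, 24, 48}. Evaluating: f(1) = -29, f(-1) = -67, f(2) = -4, f(-2) = -92, f(3) = 33, f(-3) = -129, f(4) = 88, f(-4) = -184, f(6) = 276, f(-6) = -372, f(8) = 608, f(-8) = -704, f(12) = 1896, f(-12) = -1992, f(16) = 4336, f(-16) = -4432, f(24) = 14208, f(-24) = -14304, f(48) = 111408, f(-48) = -111504; none is 0, so f has no rational root and is therefore irreducible over Q (a cubic with no linear factor over a field is irreducible). For an irreducible cubic, the Galois group is A_3 or S_3 according as the discriminant disc(f) = -4a^3 - 27b^2 = -4·(18)^3 - 27·(-48)^2 = -85536 is or is not a square in Q. Here disc(f) = -85536 is not a perfect square in Q, so the Galois group of f over Q is not contained in A_3 and must be all of S_3. The splitting field has degree |S_3| = 6 over Q, so [K : Q] = 6.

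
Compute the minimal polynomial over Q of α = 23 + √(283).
m_α(x) = x^2 - 46x + 246

From α - 23 = √(283), squaring gives (α - 23)^2 = 283, i.e. α^2 - 46α + 529 = 283, so α^2 - 46α + 246 = 0. The discriminant of x^2 - 46x + 246 is (-46)^2 - 4·(246) = 2116 - 984 = 1132, and 4·(283) is not a perfect square in Q since 283 is squarefree and ≠ 1. Hence x^2 - 46x + 246 is irreducible over Q and is the minimal polynomial of α.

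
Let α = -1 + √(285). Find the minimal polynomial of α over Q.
m_α(x) = x^2 + 2x - 284

From α + 1 = √(285), squaring gives (α + 1)^2 = 285, i.e. α^2 + 2α + 1 = 285, so α^2 + 2α - 284 = 0. The discriminant of x^2 + 2x - 284 is (2)^2 - 4·(-284) = 4 + 1136 = 1140, and 4·(285) is not a perfect square in Q since 285 is squarefree and ≠ 1. Hence x^2 + 2x - 284 is irreducible over Q and is the minimal polynomial of α.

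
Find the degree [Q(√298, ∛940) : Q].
[Q(√298, ∛940) : Q] = 6

Let L = Q(√298, ∛940). Since Q(√298) ⊂ L and [Q(√298):Q] = 2, the tower law gives 2 | [L:Q]. Likewise Q(∛940) ⊂ L with [Q(∛940):Q] = 3 (because 940 is not a perfect cube), so 3 | [L:Q]. As gcd(2,3) = 1, [L:Q] is divisible by 6. Conversely L is generated over Q by √298 and ∛940, so [L:Q] ≤ 2·3 = 6. Therefore [Q(√298, ∛940) : Q] = 6.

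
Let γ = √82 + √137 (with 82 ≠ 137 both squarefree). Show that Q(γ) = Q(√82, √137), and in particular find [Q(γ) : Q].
[Q(γ) : Q] = 4 (equivalently, Q(γ) = Q(√82, √137))

Obviously Q(γ) ⊆ Q(√82, √137), and [Q(√82, √137):Q] = 4 (since 82, 137 are distinct squarefree integers > 1 with 11234 not a perfect square). To show equality we compute the minimal polynomial of γ. From γ = √82 + √137: γ^2 = 82 + 2√(11234) + 137 = 219 + 2√(11234), so γ^2 - 219 = 2√(11234); squaring, (γ^2 - 219)^2 = 4·11234, i.e. γ^4 - 438γ^2 + 47961 - 44936 = 0, i.e. γ^4 - 438γ^2 + 3025 = 0. So γ is a root of x^4 - 438x^2 + 3025. This polynomial is irreducible over Q: it has no rational root (each ±√82 ± √137 is irrational), and any factorization into two quadratics over Q would force √(11234) ∈ Q (pairing opposite roots) or √82, √137 ∈ Q (other pairings), all impossible. Hence [Q(γ):Q] = 4 = [Q(√82, √137):Q], so Q(γ) = Q(√82, √137).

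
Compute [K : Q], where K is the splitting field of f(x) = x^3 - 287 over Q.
[K : Q] = 6

The roots of x^3 - 287 are ∛287, ω∛287, ω^2∛287 where ω = e^(2πi/3) is a primitive cube root of unity, so K = Q(∛287, ω). Now [Q(∛287):Q] = 3 (since 287 is not a perfect cube, x^3 - 287 is irreducible) and [Q(ω):Q] = 2. Both 2 and 3 divide [K:Q], and [K:Q] ≤ 3·2 = 6, so [K:Q] = 6. (Equivalently: Q(∛287) ⊂ R but ω ∉ R, so [K : Q(∛287)] = 2.)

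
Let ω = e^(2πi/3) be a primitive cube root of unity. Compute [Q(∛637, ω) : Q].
[Q(∛637, ω) : Q] = 6

[Q(∛637):Q] = 3 (min poly x^3 - 637, irreducible since 637 is not a perfect cube). [Q(ω):Q] = 2 (min poly x^2 + x + 1). Since Q(∛637) ⊂ R and ω ∉ R, we have ω ∉ Q(∛637), so x^2 + x + 1 remains irreducible over Q(∛637) and [Q(∛637, ω) : Q(∛637)] = 2. By the tower law, [Q(∛637, ω) : Q] = 3 · 2 = 6. (In fact Q(∛637, ω) is the splitting field of x^3 - 637 over Q.)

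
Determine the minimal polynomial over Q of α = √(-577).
m_α(x) = x^2 + 577

α satisfies α^2 + 577 = 0, so x^2 + 577 annihilates α. Since d = -577 is squarefree and ≠ 1, it is not a perfect square in Q, so x^2 + 577 has no rational root and is therefore irreducible over Q (a degree-2 polynomial over a field is irreducible iff it has no root). Hence m_α(x) = x^2 + 577.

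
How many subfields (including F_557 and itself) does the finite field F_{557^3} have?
F_{557^3} has 2 subfields

The subfields of F_{p^n} are exactly the fields F_{p^d} for d | n (each is the fixed field of the unique index-d subgroup of Gal(F_{p^n}/F_p) ≅ Z/nZ). The divisors of n = 3 are {1, 3}, giving 2 subfields: F_{557^1}, F_{557^3}.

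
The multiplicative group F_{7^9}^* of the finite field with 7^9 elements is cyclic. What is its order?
|F_{7^9}^*| = 40353606

F_{7^9} has 7^9 = 40353607 elements; its multiplicative group consists of all nonzero elements, so |F_{7^9}^*| = 40353607 - 1 = 40353606. (It is cyclic since any finite subgroup of the multiplicative group of a field is cyclic.)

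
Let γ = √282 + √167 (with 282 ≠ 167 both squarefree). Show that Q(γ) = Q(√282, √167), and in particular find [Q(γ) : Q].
[Q(γ) : Q] = 4 (equivalently, Q(γ) = Q(√282, √167))

Obviously Q(γ) ⊆ Q(√282, √167), and [Q(√282, √167):Q] = 4 (since 282, 167 are distinct squarefree integers > 1 with 47094 not a perfect square). To show equality we compute the minimal polynomial of γ. From γ = √282 + √167: γ^2 = 282 + 2√(47094) + 167 = 449 + 2√(47094), so γ^2 - 449 = 2√(47094); squaring, (γ^2 - 449)^2 = 4·47094, i.e. γ^4 - 898γ^2 + 201601 - 188376 = 0, i.e. γ^4 - 898γ^2 + 13225 = 0. So γ is a root of x^4 - 898x^2 + 13225. This polynomial is irreducible over Q: it has no rational root (each ±√282 ± √167 is irrational), and any factorization into two quadratics over Q would force √(47094) ∈ Q (pairing opposite roots) or √282, √167 ∈ Q (other pairings), all impossible. Hence [Q(γ):Q] = 4 = [Q(√282, √167):Q], so Q(γ) = Q(√282, √167).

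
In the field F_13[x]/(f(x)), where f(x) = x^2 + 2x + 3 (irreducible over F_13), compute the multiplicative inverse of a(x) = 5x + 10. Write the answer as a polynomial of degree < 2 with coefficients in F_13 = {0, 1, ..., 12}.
a(x)^(-1) ≡ 6x (mod f(x))

Since f is irreducible over F_13, F_13[x]/(f) is a field and a(x) ≠ 0 has an inverse. Apply the extended Euclidean algorithm to f(x) and a(x) in F_13[x]: f(x) = (8x)·a(x) + (3). The last nonzero remainder is the constant 3 = gcd(f, a) in F_13. Back-substituting through the division chain expresses 3 = s(x)·a(x) + t(x)·f(x) with s(x) ≡ 5x (mod f), so (5x)·a(x) ≡ 3 (mod f). Multiplying by 3^(-1) ≡ 9 in F_13 gives a(x)^(-1) ≡ 9·(5x) ≡ 6x (mod f). Check: (5x + 10)·(6x) = 4x^2 + 8x ≡ 1 (mod x^2 + 2x + 3).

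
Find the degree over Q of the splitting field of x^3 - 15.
[K : Q] = 6

The roots of x^3 - 15 are ∛15, ω∛15, ω^2∛15 where ω = e^(2πi/3) is a primitive cube root of unity, so K = Q(∛15, ω). Now [Q(∛15):Q] = 3 (since 15 is not a perfect cube, x^3 - 15 is irreducible) and [Q(ω):Q] = 2. Both 2 and 3 divide [K:Q], and [K:Q] ≤ 3·2 = 6, so [K:Q] = 6. (Equivalently: Q(∛15) ⊂ R but ω ∉ R, so [K : Q(∛15)] = 2.)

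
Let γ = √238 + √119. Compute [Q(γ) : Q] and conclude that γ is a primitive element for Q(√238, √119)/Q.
[Q(γ) : Q] = 4 (equivalently, Q(γ) = Q(√238, √119))

Obviously Q(γ) ⊆ Q(√238, √119), and [Q(√238, √119):Q] = 4 (since 238, 119 are distinct squarefree integers > 1 with 28322 not a perfect square). To show equality we compute the minimal polynomial of γ. From γ = √238 + √119: γ^2 = 238 + 2√(28322) + 119 = 357 + 2√(28322), so γ^2 - 357 = 2√(28322); squaring, (γ^2 - 357)^2 = 4·28322, i.e. γ^4 - 714γ^2 + 127449 - 113288 = 0, i.e. γ^4 - 714γ^2 + 14161 = 0. So γ is a root of x^4 - 714x^2 + 14161. This polynomial is irreducible over Q: it has no rational root (each ±√238 ± √119 is irrational), and any factorization into two quadratics over Q would force √(28322) ∈ Q (pairing opposite roots) or √238, √119 ∈ Q (other pairings), all impossible. Hence [Q(γ):Q] = 4 = [Q(√238, √119):Q], so Q(γ) = Q(√238, √119).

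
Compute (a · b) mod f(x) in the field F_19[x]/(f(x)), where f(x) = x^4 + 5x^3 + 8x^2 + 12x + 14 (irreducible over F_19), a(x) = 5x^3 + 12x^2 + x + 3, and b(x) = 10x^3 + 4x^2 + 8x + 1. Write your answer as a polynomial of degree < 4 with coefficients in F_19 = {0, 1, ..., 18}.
a · b ≡ 11x^3 + 17x^2 + 14x + 8 (mod f(x))

Multiply in F_19[x]: a(x)·b(x) = (5x^3 + 12x^2 + x + 3)·(10x^3 + 4x^2 + 8x + 1) = 12x^6 + 7x^5 + 3x^4 + 2x^3 + 13x^2 + 6x + 3. This has degree ≥ 4, so divide by f(x) over F_19: 12x^6 + 7x^5 + 3x^4 + 2x^3 + 13x^2 + 6x + 3 = (12x^2 + 4x + 1)·(x^4 + 5x^3 + 8x^2 + 12x + 14) + (11x^3 + 17x^2 + 14x + 8). Hence a·b ≡ 11x^3 + 17x^2 + 14x + 8 (mod f). (F_19[x]/(f) is a field with 19^4 = 130321 elements since f is irreducible of degree 4.)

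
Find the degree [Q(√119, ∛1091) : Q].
[Q(√119, ∛1091) : Q] = 6

Let L = Q(√119, ∛1091). Since Q(√119) ⊂ L and [Q(√119):Q] = 2, the tower law gives 2 | [L:Q]. Likewise Q(∛1091) ⊂ L with [Q(∛1091):Q] = 3 (because 1091 is not a perfect cube), so 3 | [L:Q]. As gcd(2,3) = 1, [L:Q] is divisible by 6. Conversely L is generated over Q by √119 and ∛1091, so [L:Q] ≤ 2·3 = 6. Therefore [Q(√119, ∛1091) : Q] = 6.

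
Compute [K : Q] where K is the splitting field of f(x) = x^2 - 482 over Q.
[K : Q] = 2

f(x) = x^2 - 482 factors as (x - √482)(x + √482). The splitting field is K = Q(√482). Since 482 is squarefree and > 1, it is not a perfect square, so x^2 - 482 is irreducible over Q and [Q(√482) : Q] = 2. Hence [K : Q] = 2.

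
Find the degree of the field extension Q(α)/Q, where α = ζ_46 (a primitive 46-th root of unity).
[Q(α):Q] = 22

The minimal polynomial of ζ_46 over Q is the 46-th cyclotomic polynomial Φ_46(x), which is irreducible over Q and has degree φ(46) = 22. Hence [Q(α):Q] = φ(46) = 22.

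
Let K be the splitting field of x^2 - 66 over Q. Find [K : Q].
[K : Q] = 2

f(x) = x^2 - 66 factors as (x - √66)(x + √66). The splitting field is K = Q(√66). Since 66 is squarefree and > 1, it is not a perfect square, so x^2 - 66 is irreducible over Q and [Q(√66) : Q] = 2. Hence [K : Q] = 2.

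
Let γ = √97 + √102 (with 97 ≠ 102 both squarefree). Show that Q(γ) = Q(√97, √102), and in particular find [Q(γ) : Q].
[Q(γ) : Q] = 4 (equivalently, Q(γ) = Q(√97, √102))

Obviously Q(γ) ⊆ Q(√97, √102), and [Q(√97, √102):Q] = 4 (since 97, 102 are distinct squarefree integers > 1 with 9894 not a perfect square). To show equality we compute the minimal polynomial of γ. From γ = √97 + √102: γ^2 = 97 + 2√(9894) + 102 = 199 + 2√(9894), so γ^2 - 199 = 2√(9894); squaring, (γ^2 - 199)^2 = 4·9894, i.e. γ^4 - 398γ^2 + 39601 - 39576 = 0, i.e. γ^4 - 398γ^2 + 25 = 0. So γ is a root of x^4 - 398x^2 + 25. This polynomial is irreducible over Q: it has no rational root (each ±√97 ± √102 is irrational), and any factorization into two quadratics over Q would force √(9894) ∈ Q (pairing opposite roots) or √97, √102 ∈ Q (other pairings), all impossible. Hence [Q(γ):Q] = 4 = [Q(√97, √102):Q], so Q(γ) = Q(√97, √102).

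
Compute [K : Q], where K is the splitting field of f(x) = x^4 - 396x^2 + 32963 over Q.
[K : Q] = 4

Solving the quadratic in x^2: x^2 = (396 ± √(396^2 - 4·32963))/2 = (396 ± √24964)/2 = (396 ± 158)/2, giving x^2 = 277 or x^2 = 119. So f(x) = (x^2 - 277)(x^2 - 119) and the roots of f are ±√277, ±√119. Hence the splitting field is K = Q(√277, √119). Since 277 and 119 are distinct squarefree integers > 1, their product 32963 is not a perfect square, so √119 ∉ Q(√277). By the tower law [K:Q] = [Q(√277,√119):Q(√277)] · [Q(√277):Q] = 2 · 2 = 4.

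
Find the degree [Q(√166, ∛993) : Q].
[Q(√166, ∛993) : Q] = 6

Let L = Q(√166, ∛993). Since Q(√166) ⊂ L and [Q(√166):Q] = 2, the tower law gives 2 | [L:Q]. Likewise Q(∛993) ⊂ L with [Q(∛993):Q] = 3 (because 993 is not a perfect cube), so 3 | [L:Q]. As gcd(2,3) = 1, [L:Q] is divisible by 6. Conversely L is generated over Q by √166 and ∛993, so [L:Q] ≤ 2·3 = 6. Therefore [Q(√166, ∛993) : Q] = 6.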